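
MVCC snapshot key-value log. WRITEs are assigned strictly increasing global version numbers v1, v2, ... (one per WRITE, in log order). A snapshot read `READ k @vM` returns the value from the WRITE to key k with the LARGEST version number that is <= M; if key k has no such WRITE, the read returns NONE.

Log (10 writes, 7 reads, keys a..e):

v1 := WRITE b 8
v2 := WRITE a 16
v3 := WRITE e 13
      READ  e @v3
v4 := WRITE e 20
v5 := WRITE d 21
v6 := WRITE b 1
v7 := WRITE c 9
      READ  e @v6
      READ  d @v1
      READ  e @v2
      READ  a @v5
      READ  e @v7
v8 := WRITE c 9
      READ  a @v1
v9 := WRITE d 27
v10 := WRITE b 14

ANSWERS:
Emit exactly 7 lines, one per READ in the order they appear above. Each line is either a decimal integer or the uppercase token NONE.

Answer: 13
20
NONE
NONE
16
20
NONE

Derivation:
v1: WRITE b=8  (b history now [(1, 8)])
v2: WRITE a=16  (a history now [(2, 16)])
v3: WRITE e=13  (e history now [(3, 13)])
READ e @v3: history=[(3, 13)] -> pick v3 -> 13
v4: WRITE e=20  (e history now [(3, 13), (4, 20)])
v5: WRITE d=21  (d history now [(5, 21)])
v6: WRITE b=1  (b history now [(1, 8), (6, 1)])
v7: WRITE c=9  (c history now [(7, 9)])
READ e @v6: history=[(3, 13), (4, 20)] -> pick v4 -> 20
READ d @v1: history=[(5, 21)] -> no version <= 1 -> NONE
READ e @v2: history=[(3, 13), (4, 20)] -> no version <= 2 -> NONE
READ a @v5: history=[(2, 16)] -> pick v2 -> 16
READ e @v7: history=[(3, 13), (4, 20)] -> pick v4 -> 20
v8: WRITE c=9  (c history now [(7, 9), (8, 9)])
READ a @v1: history=[(2, 16)] -> no version <= 1 -> NONE
v9: WRITE d=27  (d history now [(5, 21), (9, 27)])
v10: WRITE b=14  (b history now [(1, 8), (6, 1), (10, 14)])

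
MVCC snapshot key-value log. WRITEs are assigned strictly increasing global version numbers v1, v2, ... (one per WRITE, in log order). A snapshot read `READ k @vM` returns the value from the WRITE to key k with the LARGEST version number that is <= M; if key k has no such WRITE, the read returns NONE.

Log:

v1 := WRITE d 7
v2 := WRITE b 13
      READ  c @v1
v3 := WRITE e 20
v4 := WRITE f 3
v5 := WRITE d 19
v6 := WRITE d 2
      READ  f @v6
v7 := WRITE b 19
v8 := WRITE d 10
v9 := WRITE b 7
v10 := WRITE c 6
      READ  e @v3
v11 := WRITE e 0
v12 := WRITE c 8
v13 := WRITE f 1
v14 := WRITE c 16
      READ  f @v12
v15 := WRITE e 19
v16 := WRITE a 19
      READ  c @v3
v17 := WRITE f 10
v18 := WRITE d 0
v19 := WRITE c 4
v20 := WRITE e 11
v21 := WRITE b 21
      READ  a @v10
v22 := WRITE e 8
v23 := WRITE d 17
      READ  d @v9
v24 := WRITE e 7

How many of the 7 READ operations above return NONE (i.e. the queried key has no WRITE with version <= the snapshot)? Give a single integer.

Answer: 3

Derivation:
v1: WRITE d=7  (d history now [(1, 7)])
v2: WRITE b=13  (b history now [(2, 13)])
READ c @v1: history=[] -> no version <= 1 -> NONE
v3: WRITE e=20  (e history now [(3, 20)])
v4: WRITE f=3  (f history now [(4, 3)])
v5: WRITE d=19  (d history now [(1, 7), (5, 19)])
v6: WRITE d=2  (d history now [(1, 7), (5, 19), (6, 2)])
READ f @v6: history=[(4, 3)] -> pick v4 -> 3
v7: WRITE b=19  (b history now [(2, 13), (7, 19)])
v8: WRITE d=10  (d history now [(1, 7), (5, 19), (6, 2), (8, 10)])
v9: WRITE b=7  (b history now [(2, 13), (7, 19), (9, 7)])
v10: WRITE c=6  (c history now [(10, 6)])
READ e @v3: history=[(3, 20)] -> pick v3 -> 20
v11: WRITE e=0  (e history now [(3, 20), (11, 0)])
v12: WRITE c=8  (c history now [(10, 6), (12, 8)])
v13: WRITE f=1  (f history now [(4, 3), (13, 1)])
v14: WRITE c=16  (c history now [(10, 6), (12, 8), (14, 16)])
READ f @v12: history=[(4, 3), (13, 1)] -> pick v4 -> 3
v15: WRITE e=19  (e history now [(3, 20), (11, 0), (15, 19)])
v16: WRITE a=19  (a history now [(16, 19)])
READ c @v3: history=[(10, 6), (12, 8), (14, 16)] -> no version <= 3 -> NONE
v17: WRITE f=10  (f history now [(4, 3), (13, 1), (17, 10)])
v18: WRITE d=0  (d history now [(1, 7), (5, 19), (6, 2), (8, 10), (18, 0)])
v19: WRITE c=4  (c history now [(10, 6), (12, 8), (14, 16), (19, 4)])
v20: WRITE e=11  (e history now [(3, 20), (11, 0), (15, 19), (20, 11)])
v21: WRITE b=21  (b history now [(2, 13), (7, 19), (9, 7), (21, 21)])
READ a @v10: history=[(16, 19)] -> no version <= 10 -> NONE
v22: WRITE e=8  (e history now [(3, 20), (11, 0), (15, 19), (20, 11), (22, 8)])
v23: WRITE d=17  (d history now [(1, 7), (5, 19), (6, 2), (8, 10), (18, 0), (23, 17)])
READ d @v9: history=[(1, 7), (5, 19), (6, 2), (8, 10), (18, 0), (23, 17)] -> pick v8 -> 10
v24: WRITE e=7  (e history now [(3, 20), (11, 0), (15, 19), (20, 11), (22, 8), (24, 7)])
Read results in order: ['NONE', '3', '20', '3', 'NONE', 'NONE', '10']
NONE count = 3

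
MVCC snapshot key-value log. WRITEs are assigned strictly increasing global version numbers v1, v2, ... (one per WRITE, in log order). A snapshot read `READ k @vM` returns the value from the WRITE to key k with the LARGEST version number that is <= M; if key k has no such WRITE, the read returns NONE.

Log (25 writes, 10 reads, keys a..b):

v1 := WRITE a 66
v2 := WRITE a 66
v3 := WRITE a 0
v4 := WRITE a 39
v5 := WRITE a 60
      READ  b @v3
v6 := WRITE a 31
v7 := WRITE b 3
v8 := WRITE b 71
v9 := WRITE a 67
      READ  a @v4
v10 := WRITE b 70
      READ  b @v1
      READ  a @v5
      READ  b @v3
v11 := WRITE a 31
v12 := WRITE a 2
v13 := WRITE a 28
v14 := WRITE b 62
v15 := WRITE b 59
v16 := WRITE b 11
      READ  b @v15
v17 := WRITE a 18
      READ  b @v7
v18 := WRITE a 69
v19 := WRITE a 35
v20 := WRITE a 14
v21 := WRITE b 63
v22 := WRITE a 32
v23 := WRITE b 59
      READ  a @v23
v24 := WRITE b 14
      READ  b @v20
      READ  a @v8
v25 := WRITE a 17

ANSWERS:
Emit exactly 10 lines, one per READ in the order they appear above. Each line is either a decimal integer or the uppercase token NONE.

v1: WRITE a=66  (a history now [(1, 66)])
v2: WRITE a=66  (a history now [(1, 66), (2, 66)])
v3: WRITE a=0  (a history now [(1, 66), (2, 66), (3, 0)])
v4: WRITE a=39  (a history now [(1, 66), (2, 66), (3, 0), (4, 39)])
v5: WRITE a=60  (a history now [(1, 66), (2, 66), (3, 0), (4, 39), (5, 60)])
READ b @v3: history=[] -> no version <= 3 -> NONE
v6: WRITE a=31  (a history now [(1, 66), (2, 66), (3, 0), (4, 39), (5, 60), (6, 31)])
v7: WRITE b=3  (b history now [(7, 3)])
v8: WRITE b=71  (b history now [(7, 3), (8, 71)])
v9: WRITE a=67  (a history now [(1, 66), (2, 66), (3, 0), (4, 39), (5, 60), (6, 31), (9, 67)])
READ a @v4: history=[(1, 66), (2, 66), (3, 0), (4, 39), (5, 60), (6, 31), (9, 67)] -> pick v4 -> 39
v10: WRITE b=70  (b history now [(7, 3), (8, 71), (10, 70)])
READ b @v1: history=[(7, 3), (8, 71), (10, 70)] -> no version <= 1 -> NONE
READ a @v5: history=[(1, 66), (2, 66), (3, 0), (4, 39), (5, 60), (6, 31), (9, 67)] -> pick v5 -> 60
READ b @v3: history=[(7, 3), (8, 71), (10, 70)] -> no version <= 3 -> NONE
v11: WRITE a=31  (a history now [(1, 66), (2, 66), (3, 0), (4, 39), (5, 60), (6, 31), (9, 67), (11, 31)])
v12: WRITE a=2  (a history now [(1, 66), (2, 66), (3, 0), (4, 39), (5, 60), (6, 31), (9, 67), (11, 31), (12, 2)])
v13: WRITE a=28  (a history now [(1, 66), (2, 66), (3, 0), (4, 39), (5, 60), (6, 31), (9, 67), (11, 31), (12, 2), (13, 28)])
v14: WRITE b=62  (b history now [(7, 3), (8, 71), (10, 70), (14, 62)])
v15: WRITE b=59  (b history now [(7, 3), (8, 71), (10, 70), (14, 62), (15, 59)])
v16: WRITE b=11  (b history now [(7, 3), (8, 71), (10, 70), (14, 62), (15, 59), (16, 11)])
READ b @v15: history=[(7, 3), (8, 71), (10, 70), (14, 62), (15, 59), (16, 11)] -> pick v15 -> 59
v17: WRITE a=18  (a history now [(1, 66), (2, 66), (3, 0), (4, 39), (5, 60), (6, 31), (9, 67), (11, 31), (12, 2), (13, 28), (17, 18)])
READ b @v7: history=[(7, 3), (8, 71), (10, 70), (14, 62), (15, 59), (16, 11)] -> pick v7 -> 3
v18: WRITE a=69  (a history now [(1, 66), (2, 66), (3, 0), (4, 39), (5, 60), (6, 31), (9, 67), (11, 31), (12, 2), (13, 28), (17, 18), (18, 69)])
v19: WRITE a=35  (a history now [(1, 66), (2, 66), (3, 0), (4, 39), (5, 60), (6, 31), (9, 67), (11, 31), (12, 2), (13, 28), (17, 18), (18, 69), (19, 35)])
v20: WRITE a=14  (a history now [(1, 66), (2, 66), (3, 0), (4, 39), (5, 60), (6, 31), (9, 67), (11, 31), (12, 2), (13, 28), (17, 18), (18, 69), (19, 35), (20, 14)])
v21: WRITE b=63  (b history now [(7, 3), (8, 71), (10, 70), (14, 62), (15, 59), (16, 11), (21, 63)])
v22: WRITE a=32  (a history now [(1, 66), (2, 66), (3, 0), (4, 39), (5, 60), (6, 31), (9, 67), (11, 31), (12, 2), (13, 28), (17, 18), (18, 69), (19, 35), (20, 14), (22, 32)])
v23: WRITE b=59  (b history now [(7, 3), (8, 71), (10, 70), (14, 62), (15, 59), (16, 11), (21, 63), (23, 59)])
READ a @v23: history=[(1, 66), (2, 66), (3, 0), (4, 39), (5, 60), (6, 31), (9, 67), (11, 31), (12, 2), (13, 28), (17, 18), (18, 69), (19, 35), (20, 14), (22, 32)] -> pick v22 -> 32
v24: WRITE b=14  (b history now [(7, 3), (8, 71), (10, 70), (14, 62), (15, 59), (16, 11), (21, 63), (23, 59), (24, 14)])
READ b @v20: history=[(7, 3), (8, 71), (10, 70), (14, 62), (15, 59), (16, 11), (21, 63), (23, 59), (24, 14)] -> pick v16 -> 11
READ a @v8: history=[(1, 66), (2, 66), (3, 0), (4, 39), (5, 60), (6, 31), (9, 67), (11, 31), (12, 2), (13, 28), (17, 18), (18, 69), (19, 35), (20, 14), (22, 32)] -> pick v6 -> 31
v25: WRITE a=17  (a history now [(1, 66), (2, 66), (3, 0), (4, 39), (5, 60), (6, 31), (9, 67), (11, 31), (12, 2), (13, 28), (17, 18), (18, 69), (19, 35), (20, 14), (22, 32), (25, 17)])

Answer: NONE
39
NONE
60
NONE
59
3
32
11
31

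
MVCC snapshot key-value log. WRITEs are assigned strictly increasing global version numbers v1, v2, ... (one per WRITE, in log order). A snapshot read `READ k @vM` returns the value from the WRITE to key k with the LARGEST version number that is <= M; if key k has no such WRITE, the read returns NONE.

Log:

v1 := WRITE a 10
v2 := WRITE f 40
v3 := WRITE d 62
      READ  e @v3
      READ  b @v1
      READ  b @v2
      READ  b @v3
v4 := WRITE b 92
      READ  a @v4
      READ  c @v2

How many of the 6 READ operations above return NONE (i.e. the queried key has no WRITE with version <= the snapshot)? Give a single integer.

v1: WRITE a=10  (a history now [(1, 10)])
v2: WRITE f=40  (f history now [(2, 40)])
v3: WRITE d=62  (d history now [(3, 62)])
READ e @v3: history=[] -> no version <= 3 -> NONE
READ b @v1: history=[] -> no version <= 1 -> NONE
READ b @v2: history=[] -> no version <= 2 -> NONE
READ b @v3: history=[] -> no version <= 3 -> NONE
v4: WRITE b=92  (b history now [(4, 92)])
READ a @v4: history=[(1, 10)] -> pick v1 -> 10
READ c @v2: history=[] -> no version <= 2 -> NONE
Read results in order: ['NONE', 'NONE', 'NONE', 'NONE', '10', 'NONE']
NONE count = 5

Answer: 5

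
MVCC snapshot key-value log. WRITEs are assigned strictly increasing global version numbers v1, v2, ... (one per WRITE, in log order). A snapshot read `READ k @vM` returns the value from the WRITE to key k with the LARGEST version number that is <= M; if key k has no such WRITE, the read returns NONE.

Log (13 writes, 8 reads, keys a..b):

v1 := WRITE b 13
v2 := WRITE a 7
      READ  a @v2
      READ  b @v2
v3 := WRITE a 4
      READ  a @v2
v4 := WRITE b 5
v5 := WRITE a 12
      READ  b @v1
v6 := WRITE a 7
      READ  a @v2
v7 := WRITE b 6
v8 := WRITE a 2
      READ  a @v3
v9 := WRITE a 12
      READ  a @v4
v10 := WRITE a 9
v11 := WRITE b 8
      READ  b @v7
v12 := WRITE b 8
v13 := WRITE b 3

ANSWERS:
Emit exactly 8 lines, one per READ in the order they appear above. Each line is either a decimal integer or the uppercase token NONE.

v1: WRITE b=13  (b history now [(1, 13)])
v2: WRITE a=7  (a history now [(2, 7)])
READ a @v2: history=[(2, 7)] -> pick v2 -> 7
READ b @v2: history=[(1, 13)] -> pick v1 -> 13
v3: WRITE a=4  (a history now [(2, 7), (3, 4)])
READ a @v2: history=[(2, 7), (3, 4)] -> pick v2 -> 7
v4: WRITE b=5  (b history now [(1, 13), (4, 5)])
v5: WRITE a=12  (a history now [(2, 7), (3, 4), (5, 12)])
READ b @v1: history=[(1, 13), (4, 5)] -> pick v1 -> 13
v6: WRITE a=7  (a history now [(2, 7), (3, 4), (5, 12), (6, 7)])
READ a @v2: history=[(2, 7), (3, 4), (5, 12), (6, 7)] -> pick v2 -> 7
v7: WRITE b=6  (b history now [(1, 13), (4, 5), (7, 6)])
v8: WRITE a=2  (a history now [(2, 7), (3, 4), (5, 12), (6, 7), (8, 2)])
READ a @v3: history=[(2, 7), (3, 4), (5, 12), (6, 7), (8, 2)] -> pick v3 -> 4
v9: WRITE a=12  (a history now [(2, 7), (3, 4), (5, 12), (6, 7), (8, 2), (9, 12)])
READ a @v4: history=[(2, 7), (3, 4), (5, 12), (6, 7), (8, 2), (9, 12)] -> pick v3 -> 4
v10: WRITE a=9  (a history now [(2, 7), (3, 4), (5, 12), (6, 7), (8, 2), (9, 12), (10, 9)])
v11: WRITE b=8  (b history now [(1, 13), (4, 5), (7, 6), (11, 8)])
READ b @v7: history=[(1, 13), (4, 5), (7, 6), (11, 8)] -> pick v7 -> 6
v12: WRITE b=8  (b history now [(1, 13), (4, 5), (7, 6), (11, 8), (12, 8)])
v13: WRITE b=3  (b history now [(1, 13), (4, 5), (7, 6), (11, 8), (12, 8), (13, 3)])

Answer: 7
13
7
13
7
4
4
6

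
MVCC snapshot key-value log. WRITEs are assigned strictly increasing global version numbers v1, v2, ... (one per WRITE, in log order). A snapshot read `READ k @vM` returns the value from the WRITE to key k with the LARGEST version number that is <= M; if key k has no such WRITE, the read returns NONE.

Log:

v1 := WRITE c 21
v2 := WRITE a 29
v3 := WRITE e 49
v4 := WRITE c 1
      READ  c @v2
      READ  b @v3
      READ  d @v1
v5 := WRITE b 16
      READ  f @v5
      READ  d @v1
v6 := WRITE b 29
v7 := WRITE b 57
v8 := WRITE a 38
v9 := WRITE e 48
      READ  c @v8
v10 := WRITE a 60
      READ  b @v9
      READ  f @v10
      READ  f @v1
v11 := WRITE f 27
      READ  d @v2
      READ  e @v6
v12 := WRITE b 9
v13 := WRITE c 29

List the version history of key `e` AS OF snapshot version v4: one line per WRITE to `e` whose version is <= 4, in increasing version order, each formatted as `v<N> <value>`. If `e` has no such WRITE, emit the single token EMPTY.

Scan writes for key=e with version <= 4:
  v1 WRITE c 21 -> skip
  v2 WRITE a 29 -> skip
  v3 WRITE e 49 -> keep
  v4 WRITE c 1 -> skip
  v5 WRITE b 16 -> skip
  v6 WRITE b 29 -> skip
  v7 WRITE b 57 -> skip
  v8 WRITE a 38 -> skip
  v9 WRITE e 48 -> drop (> snap)
  v10 WRITE a 60 -> skip
  v11 WRITE f 27 -> skip
  v12 WRITE b 9 -> skip
  v13 WRITE c 29 -> skip
Collected: [(3, 49)]

Answer: v3 49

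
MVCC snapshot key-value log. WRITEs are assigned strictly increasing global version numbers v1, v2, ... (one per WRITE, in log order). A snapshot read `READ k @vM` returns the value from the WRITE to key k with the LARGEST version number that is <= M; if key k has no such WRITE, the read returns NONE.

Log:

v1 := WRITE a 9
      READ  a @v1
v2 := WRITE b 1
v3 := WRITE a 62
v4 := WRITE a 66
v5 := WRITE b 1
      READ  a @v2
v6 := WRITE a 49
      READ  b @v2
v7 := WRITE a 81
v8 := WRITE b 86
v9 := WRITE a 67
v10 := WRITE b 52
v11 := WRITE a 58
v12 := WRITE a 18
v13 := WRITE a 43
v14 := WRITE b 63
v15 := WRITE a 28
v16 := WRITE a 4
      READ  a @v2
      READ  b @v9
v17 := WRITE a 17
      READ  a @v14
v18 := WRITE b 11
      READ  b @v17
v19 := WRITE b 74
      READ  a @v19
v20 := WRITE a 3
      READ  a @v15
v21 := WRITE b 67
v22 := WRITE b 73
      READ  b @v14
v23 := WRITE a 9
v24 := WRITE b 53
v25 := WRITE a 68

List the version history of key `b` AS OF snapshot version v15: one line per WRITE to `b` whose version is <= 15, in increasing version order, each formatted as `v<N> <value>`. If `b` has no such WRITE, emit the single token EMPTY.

Scan writes for key=b with version <= 15:
  v1 WRITE a 9 -> skip
  v2 WRITE b 1 -> keep
  v3 WRITE a 62 -> skip
  v4 WRITE a 66 -> skip
  v5 WRITE b 1 -> keep
  v6 WRITE a 49 -> skip
  v7 WRITE a 81 -> skip
  v8 WRITE b 86 -> keep
  v9 WRITE a 67 -> skip
  v10 WRITE b 52 -> keep
  v11 WRITE a 58 -> skip
  v12 WRITE a 18 -> skip
  v13 WRITE a 43 -> skip
  v14 WRITE b 63 -> keep
  v15 WRITE a 28 -> skip
  v16 WRITE a 4 -> skip
  v17 WRITE a 17 -> skip
  v18 WRITE b 11 -> drop (> snap)
  v19 WRITE b 74 -> drop (> snap)
  v20 WRITE a 3 -> skip
  v21 WRITE b 67 -> drop (> snap)
  v22 WRITE b 73 -> drop (> snap)
  v23 WRITE a 9 -> skip
  v24 WRITE b 53 -> drop (> snap)
  v25 WRITE a 68 -> skip
Collected: [(2, 1), (5, 1), (8, 86), (10, 52), (14, 63)]

Answer: v2 1
v5 1
v8 86
v10 52
v14 63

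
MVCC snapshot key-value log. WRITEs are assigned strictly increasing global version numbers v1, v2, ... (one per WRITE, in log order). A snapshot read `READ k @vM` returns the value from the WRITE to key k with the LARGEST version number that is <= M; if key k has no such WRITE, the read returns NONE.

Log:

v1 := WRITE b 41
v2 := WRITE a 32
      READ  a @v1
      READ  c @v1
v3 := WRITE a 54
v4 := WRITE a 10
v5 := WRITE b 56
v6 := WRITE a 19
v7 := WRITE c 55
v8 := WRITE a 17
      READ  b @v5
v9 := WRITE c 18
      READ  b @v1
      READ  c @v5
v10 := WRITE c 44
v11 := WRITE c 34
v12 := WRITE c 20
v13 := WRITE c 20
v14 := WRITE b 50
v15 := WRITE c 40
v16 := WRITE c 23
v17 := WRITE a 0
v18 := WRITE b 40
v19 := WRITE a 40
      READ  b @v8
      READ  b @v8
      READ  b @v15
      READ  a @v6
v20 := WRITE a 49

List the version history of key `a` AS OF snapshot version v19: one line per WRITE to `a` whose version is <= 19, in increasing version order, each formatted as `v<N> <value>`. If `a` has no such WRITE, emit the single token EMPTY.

Answer: v2 32
v3 54
v4 10
v6 19
v8 17
v17 0
v19 40

Derivation:
Scan writes for key=a with version <= 19:
  v1 WRITE b 41 -> skip
  v2 WRITE a 32 -> keep
  v3 WRITE a 54 -> keep
  v4 WRITE a 10 -> keep
  v5 WRITE b 56 -> skip
  v6 WRITE a 19 -> keep
  v7 WRITE c 55 -> skip
  v8 WRITE a 17 -> keep
  v9 WRITE c 18 -> skip
  v10 WRITE c 44 -> skip
  v11 WRITE c 34 -> skip
  v12 WRITE c 20 -> skip
  v13 WRITE c 20 -> skip
  v14 WRITE b 50 -> skip
  v15 WRITE c 40 -> skip
  v16 WRITE c 23 -> skip
  v17 WRITE a 0 -> keep
  v18 WRITE b 40 -> skip
  v19 WRITE a 40 -> keep
  v20 WRITE a 49 -> drop (> snap)
Collected: [(2, 32), (3, 54), (4, 10), (6, 19), (8, 17), (17, 0), (19, 40)]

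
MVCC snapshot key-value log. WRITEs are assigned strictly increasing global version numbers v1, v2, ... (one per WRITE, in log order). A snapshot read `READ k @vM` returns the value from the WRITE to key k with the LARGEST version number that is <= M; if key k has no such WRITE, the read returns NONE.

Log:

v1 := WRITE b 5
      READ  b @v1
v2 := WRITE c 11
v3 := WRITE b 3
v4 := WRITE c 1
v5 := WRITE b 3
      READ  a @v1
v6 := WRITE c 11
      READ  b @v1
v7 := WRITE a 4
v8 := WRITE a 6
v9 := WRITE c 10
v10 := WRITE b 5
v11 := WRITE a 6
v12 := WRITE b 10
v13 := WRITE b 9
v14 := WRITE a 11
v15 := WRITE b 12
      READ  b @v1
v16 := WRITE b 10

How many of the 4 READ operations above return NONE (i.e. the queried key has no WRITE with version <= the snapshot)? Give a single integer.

Answer: 1

Derivation:
v1: WRITE b=5  (b history now [(1, 5)])
READ b @v1: history=[(1, 5)] -> pick v1 -> 5
v2: WRITE c=11  (c history now [(2, 11)])
v3: WRITE b=3  (b history now [(1, 5), (3, 3)])
v4: WRITE c=1  (c history now [(2, 11), (4, 1)])
v5: WRITE b=3  (b history now [(1, 5), (3, 3), (5, 3)])
READ a @v1: history=[] -> no version <= 1 -> NONE
v6: WRITE c=11  (c history now [(2, 11), (4, 1), (6, 11)])
READ b @v1: history=[(1, 5), (3, 3), (5, 3)] -> pick v1 -> 5
v7: WRITE a=4  (a history now [(7, 4)])
v8: WRITE a=6  (a history now [(7, 4), (8, 6)])
v9: WRITE c=10  (c history now [(2, 11), (4, 1), (6, 11), (9, 10)])
v10: WRITE b=5  (b history now [(1, 5), (3, 3), (5, 3), (10, 5)])
v11: WRITE a=6  (a history now [(7, 4), (8, 6), (11, 6)])
v12: WRITE b=10  (b history now [(1, 5), (3, 3), (5, 3), (10, 5), (12, 10)])
v13: WRITE b=9  (b history now [(1, 5), (3, 3), (5, 3), (10, 5), (12, 10), (13, 9)])
v14: WRITE a=11  (a history now [(7, 4), (8, 6), (11, 6), (14, 11)])
v15: WRITE b=12  (b history now [(1, 5), (3, 3), (5, 3), (10, 5), (12, 10), (13, 9), (15, 12)])
READ b @v1: history=[(1, 5), (3, 3), (5, 3), (10, 5), (12, 10), (13, 9), (15, 12)] -> pick v1 -> 5
v16: WRITE b=10  (b history now [(1, 5), (3, 3), (5, 3), (10, 5), (12, 10), (13, 9), (15, 12), (16, 10)])
Read results in order: ['5', 'NONE', '5', '5']
NONE count = 1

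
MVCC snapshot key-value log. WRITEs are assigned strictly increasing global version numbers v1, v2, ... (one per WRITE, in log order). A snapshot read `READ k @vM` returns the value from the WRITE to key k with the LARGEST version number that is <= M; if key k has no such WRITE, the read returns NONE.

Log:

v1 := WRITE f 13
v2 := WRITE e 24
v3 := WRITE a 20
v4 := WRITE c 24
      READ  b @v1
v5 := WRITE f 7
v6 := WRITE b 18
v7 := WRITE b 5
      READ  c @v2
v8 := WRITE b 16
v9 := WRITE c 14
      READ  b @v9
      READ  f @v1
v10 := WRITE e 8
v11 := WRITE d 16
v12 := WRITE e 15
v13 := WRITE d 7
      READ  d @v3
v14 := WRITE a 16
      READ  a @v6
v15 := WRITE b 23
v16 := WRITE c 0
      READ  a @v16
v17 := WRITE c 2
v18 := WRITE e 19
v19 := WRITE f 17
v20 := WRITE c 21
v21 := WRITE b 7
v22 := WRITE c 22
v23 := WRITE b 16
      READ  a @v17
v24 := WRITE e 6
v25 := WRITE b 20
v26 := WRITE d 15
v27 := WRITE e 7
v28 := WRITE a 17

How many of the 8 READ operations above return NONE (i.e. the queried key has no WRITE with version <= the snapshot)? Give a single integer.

Answer: 3

Derivation:
v1: WRITE f=13  (f history now [(1, 13)])
v2: WRITE e=24  (e history now [(2, 24)])
v3: WRITE a=20  (a history now [(3, 20)])
v4: WRITE c=24  (c history now [(4, 24)])
READ b @v1: history=[] -> no version <= 1 -> NONE
v5: WRITE f=7  (f history now [(1, 13), (5, 7)])
v6: WRITE b=18  (b history now [(6, 18)])
v7: WRITE b=5  (b history now [(6, 18), (7, 5)])
READ c @v2: history=[(4, 24)] -> no version <= 2 -> NONE
v8: WRITE b=16  (b history now [(6, 18), (7, 5), (8, 16)])
v9: WRITE c=14  (c history now [(4, 24), (9, 14)])
READ b @v9: history=[(6, 18), (7, 5), (8, 16)] -> pick v8 -> 16
READ f @v1: history=[(1, 13), (5, 7)] -> pick v1 -> 13
v10: WRITE e=8  (e history now [(2, 24), (10, 8)])
v11: WRITE d=16  (d history now [(11, 16)])
v12: WRITE e=15  (e history now [(2, 24), (10, 8), (12, 15)])
v13: WRITE d=7  (d history now [(11, 16), (13, 7)])
READ d @v3: history=[(11, 16), (13, 7)] -> no version <= 3 -> NONE
v14: WRITE a=16  (a history now [(3, 20), (14, 16)])
READ a @v6: history=[(3, 20), (14, 16)] -> pick v3 -> 20
v15: WRITE b=23  (b history now [(6, 18), (7, 5), (8, 16), (15, 23)])
v16: WRITE c=0  (c history now [(4, 24), (9, 14), (16, 0)])
READ a @v16: history=[(3, 20), (14, 16)] -> pick v14 -> 16
v17: WRITE c=2  (c history now [(4, 24), (9, 14), (16, 0), (17, 2)])
v18: WRITE e=19  (e history now [(2, 24), (10, 8), (12, 15), (18, 19)])
v19: WRITE f=17  (f history now [(1, 13), (5, 7), (19, 17)])
v20: WRITE c=21  (c history now [(4, 24), (9, 14), (16, 0), (17, 2), (20, 21)])
v21: WRITE b=7  (b history now [(6, 18), (7, 5), (8, 16), (15, 23), (21, 7)])
v22: WRITE c=22  (c history now [(4, 24), (9, 14), (16, 0), (17, 2), (20, 21), (22, 22)])
v23: WRITE b=16  (b history now [(6, 18), (7, 5), (8, 16), (15, 23), (21, 7), (23, 16)])
READ a @v17: history=[(3, 20), (14, 16)] -> pick v14 -> 16
v24: WRITE e=6  (e history now [(2, 24), (10, 8), (12, 15), (18, 19), (24, 6)])
v25: WRITE b=20  (b history now [(6, 18), (7, 5), (8, 16), (15, 23), (21, 7), (23, 16), (25, 20)])
v26: WRITE d=15  (d history now [(11, 16), (13, 7), (26, 15)])
v27: WRITE e=7  (e history now [(2, 24), (10, 8), (12, 15), (18, 19), (24, 6), (27, 7)])
v28: WRITE a=17  (a history now [(3, 20), (14, 16), (28, 17)])
Read results in order: ['NONE', 'NONE', '16', '13', 'NONE', '20', '16', '16']
NONE count = 3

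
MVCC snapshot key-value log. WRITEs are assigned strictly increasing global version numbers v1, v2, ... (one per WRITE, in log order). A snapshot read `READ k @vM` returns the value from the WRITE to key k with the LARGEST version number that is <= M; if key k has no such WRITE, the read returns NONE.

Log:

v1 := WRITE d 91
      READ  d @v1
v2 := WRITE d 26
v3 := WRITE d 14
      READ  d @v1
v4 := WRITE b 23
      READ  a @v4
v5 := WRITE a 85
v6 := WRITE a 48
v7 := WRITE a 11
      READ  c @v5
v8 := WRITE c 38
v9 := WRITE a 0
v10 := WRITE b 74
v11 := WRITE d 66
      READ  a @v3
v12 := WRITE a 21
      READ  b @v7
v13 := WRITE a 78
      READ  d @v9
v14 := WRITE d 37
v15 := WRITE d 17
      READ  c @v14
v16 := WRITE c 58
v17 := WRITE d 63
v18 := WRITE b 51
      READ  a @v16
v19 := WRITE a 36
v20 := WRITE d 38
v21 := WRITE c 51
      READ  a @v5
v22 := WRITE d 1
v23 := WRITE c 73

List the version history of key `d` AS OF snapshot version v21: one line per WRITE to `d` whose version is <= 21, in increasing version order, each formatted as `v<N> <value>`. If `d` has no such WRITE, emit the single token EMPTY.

Scan writes for key=d with version <= 21:
  v1 WRITE d 91 -> keep
  v2 WRITE d 26 -> keep
  v3 WRITE d 14 -> keep
  v4 WRITE b 23 -> skip
  v5 WRITE a 85 -> skip
  v6 WRITE a 48 -> skip
  v7 WRITE a 11 -> skip
  v8 WRITE c 38 -> skip
  v9 WRITE a 0 -> skip
  v10 WRITE b 74 -> skip
  v11 WRITE d 66 -> keep
  v12 WRITE a 21 -> skip
  v13 WRITE a 78 -> skip
  v14 WRITE d 37 -> keep
  v15 WRITE d 17 -> keep
  v16 WRITE c 58 -> skip
  v17 WRITE d 63 -> keep
  v18 WRITE b 51 -> skip
  v19 WRITE a 36 -> skip
  v20 WRITE d 38 -> keep
  v21 WRITE c 51 -> skip
  v22 WRITE d 1 -> drop (> snap)
  v23 WRITE c 73 -> skip
Collected: [(1, 91), (2, 26), (3, 14), (11, 66), (14, 37), (15, 17), (17, 63), (20, 38)]

Answer: v1 91
v2 26
v3 14
v11 66
v14 37
v15 17
v17 63
v20 38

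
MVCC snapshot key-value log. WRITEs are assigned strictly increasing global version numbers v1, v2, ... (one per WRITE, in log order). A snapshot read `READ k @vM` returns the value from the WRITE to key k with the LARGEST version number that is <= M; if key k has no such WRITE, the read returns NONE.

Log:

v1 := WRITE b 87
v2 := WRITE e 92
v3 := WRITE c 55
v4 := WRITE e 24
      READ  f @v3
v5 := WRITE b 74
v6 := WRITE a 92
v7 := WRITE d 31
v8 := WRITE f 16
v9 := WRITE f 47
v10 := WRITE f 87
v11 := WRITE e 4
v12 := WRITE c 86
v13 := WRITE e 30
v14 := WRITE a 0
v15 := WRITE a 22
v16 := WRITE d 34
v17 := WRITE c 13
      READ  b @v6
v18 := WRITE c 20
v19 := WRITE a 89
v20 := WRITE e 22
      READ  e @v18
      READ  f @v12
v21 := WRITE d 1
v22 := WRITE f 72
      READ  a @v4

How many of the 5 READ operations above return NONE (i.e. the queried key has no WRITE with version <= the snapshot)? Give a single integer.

v1: WRITE b=87  (b history now [(1, 87)])
v2: WRITE e=92  (e history now [(2, 92)])
v3: WRITE c=55  (c history now [(3, 55)])
v4: WRITE e=24  (e history now [(2, 92), (4, 24)])
READ f @v3: history=[] -> no version <= 3 -> NONE
v5: WRITE b=74  (b history now [(1, 87), (5, 74)])
v6: WRITE a=92  (a history now [(6, 92)])
v7: WRITE d=31  (d history now [(7, 31)])
v8: WRITE f=16  (f history now [(8, 16)])
v9: WRITE f=47  (f history now [(8, 16), (9, 47)])
v10: WRITE f=87  (f history now [(8, 16), (9, 47), (10, 87)])
v11: WRITE e=4  (e history now [(2, 92), (4, 24), (11, 4)])
v12: WRITE c=86  (c history now [(3, 55), (12, 86)])
v13: WRITE e=30  (e history now [(2, 92), (4, 24), (11, 4), (13, 30)])
v14: WRITE a=0  (a history now [(6, 92), (14, 0)])
v15: WRITE a=22  (a history now [(6, 92), (14, 0), (15, 22)])
v16: WRITE d=34  (d history now [(7, 31), (16, 34)])
v17: WRITE c=13  (c history now [(3, 55), (12, 86), (17, 13)])
READ b @v6: history=[(1, 87), (5, 74)] -> pick v5 -> 74
v18: WRITE c=20  (c history now [(3, 55), (12, 86), (17, 13), (18, 20)])
v19: WRITE a=89  (a history now [(6, 92), (14, 0), (15, 22), (19, 89)])
v20: WRITE e=22  (e history now [(2, 92), (4, 24), (11, 4), (13, 30), (20, 22)])
READ e @v18: history=[(2, 92), (4, 24), (11, 4), (13, 30), (20, 22)] -> pick v13 -> 30
READ f @v12: history=[(8, 16), (9, 47), (10, 87)] -> pick v10 -> 87
v21: WRITE d=1  (d history now [(7, 31), (16, 34), (21, 1)])
v22: WRITE f=72  (f history now [(8, 16), (9, 47), (10, 87), (22, 72)])
READ a @v4: history=[(6, 92), (14, 0), (15, 22), (19, 89)] -> no version <= 4 -> NONE
Read results in order: ['NONE', '74', '30', '87', 'NONE']
NONE count = 2

Answer: 2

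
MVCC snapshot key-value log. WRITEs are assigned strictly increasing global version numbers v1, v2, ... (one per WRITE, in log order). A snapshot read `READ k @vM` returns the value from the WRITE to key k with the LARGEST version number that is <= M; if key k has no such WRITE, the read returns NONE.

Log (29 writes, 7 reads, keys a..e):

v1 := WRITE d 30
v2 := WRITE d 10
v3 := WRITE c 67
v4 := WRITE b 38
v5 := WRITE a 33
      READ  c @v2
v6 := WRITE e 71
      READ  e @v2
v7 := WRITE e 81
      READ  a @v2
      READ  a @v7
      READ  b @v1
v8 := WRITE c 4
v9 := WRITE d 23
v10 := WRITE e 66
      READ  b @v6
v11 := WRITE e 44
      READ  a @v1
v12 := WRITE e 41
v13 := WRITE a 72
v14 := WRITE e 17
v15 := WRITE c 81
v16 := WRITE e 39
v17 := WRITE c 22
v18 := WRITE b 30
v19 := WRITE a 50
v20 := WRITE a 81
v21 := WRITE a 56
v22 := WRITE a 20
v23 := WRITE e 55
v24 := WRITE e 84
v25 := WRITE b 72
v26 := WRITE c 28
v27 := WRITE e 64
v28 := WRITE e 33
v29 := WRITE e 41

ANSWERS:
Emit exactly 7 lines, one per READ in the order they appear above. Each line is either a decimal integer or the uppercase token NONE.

v1: WRITE d=30  (d history now [(1, 30)])
v2: WRITE d=10  (d history now [(1, 30), (2, 10)])
v3: WRITE c=67  (c history now [(3, 67)])
v4: WRITE b=38  (b history now [(4, 38)])
v5: WRITE a=33  (a history now [(5, 33)])
READ c @v2: history=[(3, 67)] -> no version <= 2 -> NONE
v6: WRITE e=71  (e history now [(6, 71)])
READ e @v2: history=[(6, 71)] -> no version <= 2 -> NONE
v7: WRITE e=81  (e history now [(6, 71), (7, 81)])
READ a @v2: history=[(5, 33)] -> no version <= 2 -> NONE
READ a @v7: history=[(5, 33)] -> pick v5 -> 33
READ b @v1: history=[(4, 38)] -> no version <= 1 -> NONE
v8: WRITE c=4  (c history now [(3, 67), (8, 4)])
v9: WRITE d=23  (d history now [(1, 30), (2, 10), (9, 23)])
v10: WRITE e=66  (e history now [(6, 71), (7, 81), (10, 66)])
READ b @v6: history=[(4, 38)] -> pick v4 -> 38
v11: WRITE e=44  (e history now [(6, 71), (7, 81), (10, 66), (11, 44)])
READ a @v1: history=[(5, 33)] -> no version <= 1 -> NONE
v12: WRITE e=41  (e history now [(6, 71), (7, 81), (10, 66), (11, 44), (12, 41)])
v13: WRITE a=72  (a history now [(5, 33), (13, 72)])
v14: WRITE e=17  (e history now [(6, 71), (7, 81), (10, 66), (11, 44), (12, 41), (14, 17)])
v15: WRITE c=81  (c history now [(3, 67), (8, 4), (15, 81)])
v16: WRITE e=39  (e history now [(6, 71), (7, 81), (10, 66), (11, 44), (12, 41), (14, 17), (16, 39)])
v17: WRITE c=22  (c history now [(3, 67), (8, 4), (15, 81), (17, 22)])
v18: WRITE b=30  (b history now [(4, 38), (18, 30)])
v19: WRITE a=50  (a history now [(5, 33), (13, 72), (19, 50)])
v20: WRITE a=81  (a history now [(5, 33), (13, 72), (19, 50), (20, 81)])
v21: WRITE a=56  (a history now [(5, 33), (13, 72), (19, 50), (20, 81), (21, 56)])
v22: WRITE a=20  (a history now [(5, 33), (13, 72), (19, 50), (20, 81), (21, 56), (22, 20)])
v23: WRITE e=55  (e history now [(6, 71), (7, 81), (10, 66), (11, 44), (12, 41), (14, 17), (16, 39), (23, 55)])
v24: WRITE e=84  (e history now [(6, 71), (7, 81), (10, 66), (11, 44), (12, 41), (14, 17), (16, 39), (23, 55), (24, 84)])
v25: WRITE b=72  (b history now [(4, 38), (18, 30), (25, 72)])
v26: WRITE c=28  (c history now [(3, 67), (8, 4), (15, 81), (17, 22), (26, 28)])
v27: WRITE e=64  (e history now [(6, 71), (7, 81), (10, 66), (11, 44), (12, 41), (14, 17), (16, 39), (23, 55), (24, 84), (27, 64)])
v28: WRITE e=33  (e history now [(6, 71), (7, 81), (10, 66), (11, 44), (12, 41), (14, 17), (16, 39), (23, 55), (24, 84), (27, 64), (28, 33)])
v29: WRITE e=41  (e history now [(6, 71), (7, 81), (10, 66), (11, 44), (12, 41), (14, 17), (16, 39), (23, 55), (24, 84), (27, 64), (28, 33), (29, 41)])

Answer: NONE
NONE
NONE
33
NONE
38
NONE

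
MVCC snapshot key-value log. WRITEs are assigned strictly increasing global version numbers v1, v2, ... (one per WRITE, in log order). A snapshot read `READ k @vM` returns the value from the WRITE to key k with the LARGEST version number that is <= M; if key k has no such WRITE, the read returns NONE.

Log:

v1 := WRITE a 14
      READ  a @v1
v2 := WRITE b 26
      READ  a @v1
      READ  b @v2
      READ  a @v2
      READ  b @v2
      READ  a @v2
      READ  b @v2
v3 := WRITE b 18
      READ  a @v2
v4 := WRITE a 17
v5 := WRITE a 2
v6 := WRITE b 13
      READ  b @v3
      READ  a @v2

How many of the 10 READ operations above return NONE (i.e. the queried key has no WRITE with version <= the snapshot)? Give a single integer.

Answer: 0

Derivation:
v1: WRITE a=14  (a history now [(1, 14)])
READ a @v1: history=[(1, 14)] -> pick v1 -> 14
v2: WRITE b=26  (b history now [(2, 26)])
READ a @v1: history=[(1, 14)] -> pick v1 -> 14
READ b @v2: history=[(2, 26)] -> pick v2 -> 26
READ a @v2: history=[(1, 14)] -> pick v1 -> 14
READ b @v2: history=[(2, 26)] -> pick v2 -> 26
READ a @v2: history=[(1, 14)] -> pick v1 -> 14
READ b @v2: history=[(2, 26)] -> pick v2 -> 26
v3: WRITE b=18  (b history now [(2, 26), (3, 18)])
READ a @v2: history=[(1, 14)] -> pick v1 -> 14
v4: WRITE a=17  (a history now [(1, 14), (4, 17)])
v5: WRITE a=2  (a history now [(1, 14), (4, 17), (5, 2)])
v6: WRITE b=13  (b history now [(2, 26), (3, 18), (6, 13)])
READ b @v3: history=[(2, 26), (3, 18), (6, 13)] -> pick v3 -> 18
READ a @v2: history=[(1, 14), (4, 17), (5, 2)] -> pick v1 -> 14
Read results in order: ['14', '14', '26', '14', '26', '14', '26', '14', '18', '14']
NONE count = 0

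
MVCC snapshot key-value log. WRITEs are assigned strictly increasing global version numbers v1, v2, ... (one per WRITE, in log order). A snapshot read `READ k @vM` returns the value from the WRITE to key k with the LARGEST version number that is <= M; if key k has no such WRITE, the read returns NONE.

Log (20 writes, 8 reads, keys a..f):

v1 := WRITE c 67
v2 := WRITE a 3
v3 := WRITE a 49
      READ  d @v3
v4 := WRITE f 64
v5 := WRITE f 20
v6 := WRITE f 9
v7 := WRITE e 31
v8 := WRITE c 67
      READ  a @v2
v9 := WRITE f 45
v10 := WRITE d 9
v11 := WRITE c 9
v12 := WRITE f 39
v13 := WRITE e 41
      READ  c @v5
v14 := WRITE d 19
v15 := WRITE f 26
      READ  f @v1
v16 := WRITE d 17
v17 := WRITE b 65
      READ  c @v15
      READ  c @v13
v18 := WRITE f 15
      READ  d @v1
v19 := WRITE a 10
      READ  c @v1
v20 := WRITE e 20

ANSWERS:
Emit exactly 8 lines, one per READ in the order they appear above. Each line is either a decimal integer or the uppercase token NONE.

v1: WRITE c=67  (c history now [(1, 67)])
v2: WRITE a=3  (a history now [(2, 3)])
v3: WRITE a=49  (a history now [(2, 3), (3, 49)])
READ d @v3: history=[] -> no version <= 3 -> NONE
v4: WRITE f=64  (f history now [(4, 64)])
v5: WRITE f=20  (f history now [(4, 64), (5, 20)])
v6: WRITE f=9  (f history now [(4, 64), (5, 20), (6, 9)])
v7: WRITE e=31  (e history now [(7, 31)])
v8: WRITE c=67  (c history now [(1, 67), (8, 67)])
READ a @v2: history=[(2, 3), (3, 49)] -> pick v2 -> 3
v9: WRITE f=45  (f history now [(4, 64), (5, 20), (6, 9), (9, 45)])
v10: WRITE d=9  (d history now [(10, 9)])
v11: WRITE c=9  (c history now [(1, 67), (8, 67), (11, 9)])
v12: WRITE f=39  (f history now [(4, 64), (5, 20), (6, 9), (9, 45), (12, 39)])
v13: WRITE e=41  (e history now [(7, 31), (13, 41)])
READ c @v5: history=[(1, 67), (8, 67), (11, 9)] -> pick v1 -> 67
v14: WRITE d=19  (d history now [(10, 9), (14, 19)])
v15: WRITE f=26  (f history now [(4, 64), (5, 20), (6, 9), (9, 45), (12, 39), (15, 26)])
READ f @v1: history=[(4, 64), (5, 20), (6, 9), (9, 45), (12, 39), (15, 26)] -> no version <= 1 -> NONE
v16: WRITE d=17  (d history now [(10, 9), (14, 19), (16, 17)])
v17: WRITE b=65  (b history now [(17, 65)])
READ c @v15: history=[(1, 67), (8, 67), (11, 9)] -> pick v11 -> 9
READ c @v13: history=[(1, 67), (8, 67), (11, 9)] -> pick v11 -> 9
v18: WRITE f=15  (f history now [(4, 64), (5, 20), (6, 9), (9, 45), (12, 39), (15, 26), (18, 15)])
READ d @v1: history=[(10, 9), (14, 19), (16, 17)] -> no version <= 1 -> NONE
v19: WRITE a=10  (a history now [(2, 3), (3, 49), (19, 10)])
READ c @v1: history=[(1, 67), (8, 67), (11, 9)] -> pick v1 -> 67
v20: WRITE e=20  (e history now [(7, 31), (13, 41), (20, 20)])

Answer: NONE
3
67
NONE
9
9
NONE
67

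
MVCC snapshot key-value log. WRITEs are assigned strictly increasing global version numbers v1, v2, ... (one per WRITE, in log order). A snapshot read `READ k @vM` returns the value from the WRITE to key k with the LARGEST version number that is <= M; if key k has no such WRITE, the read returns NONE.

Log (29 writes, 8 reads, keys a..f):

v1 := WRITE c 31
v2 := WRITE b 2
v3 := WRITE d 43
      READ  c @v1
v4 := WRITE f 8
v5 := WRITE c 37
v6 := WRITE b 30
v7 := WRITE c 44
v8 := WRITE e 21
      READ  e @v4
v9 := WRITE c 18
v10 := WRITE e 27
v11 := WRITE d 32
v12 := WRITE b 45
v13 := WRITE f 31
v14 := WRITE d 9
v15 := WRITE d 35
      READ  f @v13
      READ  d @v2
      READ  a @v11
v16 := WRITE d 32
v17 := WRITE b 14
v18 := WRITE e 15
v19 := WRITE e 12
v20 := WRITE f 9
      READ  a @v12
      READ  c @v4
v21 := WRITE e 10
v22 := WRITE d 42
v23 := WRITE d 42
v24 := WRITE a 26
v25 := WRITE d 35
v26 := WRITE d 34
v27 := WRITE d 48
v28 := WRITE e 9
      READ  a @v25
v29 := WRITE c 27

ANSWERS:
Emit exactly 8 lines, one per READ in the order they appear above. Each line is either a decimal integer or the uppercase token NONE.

v1: WRITE c=31  (c history now [(1, 31)])
v2: WRITE b=2  (b history now [(2, 2)])
v3: WRITE d=43  (d history now [(3, 43)])
READ c @v1: history=[(1, 31)] -> pick v1 -> 31
v4: WRITE f=8  (f history now [(4, 8)])
v5: WRITE c=37  (c history now [(1, 31), (5, 37)])
v6: WRITE b=30  (b history now [(2, 2), (6, 30)])
v7: WRITE c=44  (c history now [(1, 31), (5, 37), (7, 44)])
v8: WRITE e=21  (e history now [(8, 21)])
READ e @v4: history=[(8, 21)] -> no version <= 4 -> NONE
v9: WRITE c=18  (c history now [(1, 31), (5, 37), (7, 44), (9, 18)])
v10: WRITE e=27  (e history now [(8, 21), (10, 27)])
v11: WRITE d=32  (d history now [(3, 43), (11, 32)])
v12: WRITE b=45  (b history now [(2, 2), (6, 30), (12, 45)])
v13: WRITE f=31  (f history now [(4, 8), (13, 31)])
v14: WRITE d=9  (d history now [(3, 43), (11, 32), (14, 9)])
v15: WRITE d=35  (d history now [(3, 43), (11, 32), (14, 9), (15, 35)])
READ f @v13: history=[(4, 8), (13, 31)] -> pick v13 -> 31
READ d @v2: history=[(3, 43), (11, 32), (14, 9), (15, 35)] -> no version <= 2 -> NONE
READ a @v11: history=[] -> no version <= 11 -> NONE
v16: WRITE d=32  (d history now [(3, 43), (11, 32), (14, 9), (15, 35), (16, 32)])
v17: WRITE b=14  (b history now [(2, 2), (6, 30), (12, 45), (17, 14)])
v18: WRITE e=15  (e history now [(8, 21), (10, 27), (18, 15)])
v19: WRITE e=12  (e history now [(8, 21), (10, 27), (18, 15), (19, 12)])
v20: WRITE f=9  (f history now [(4, 8), (13, 31), (20, 9)])
READ a @v12: history=[] -> no version <= 12 -> NONE
READ c @v4: history=[(1, 31), (5, 37), (7, 44), (9, 18)] -> pick v1 -> 31
v21: WRITE e=10  (e history now [(8, 21), (10, 27), (18, 15), (19, 12), (21, 10)])
v22: WRITE d=42  (d history now [(3, 43), (11, 32), (14, 9), (15, 35), (16, 32), (22, 42)])
v23: WRITE d=42  (d history now [(3, 43), (11, 32), (14, 9), (15, 35), (16, 32), (22, 42), (23, 42)])
v24: WRITE a=26  (a history now [(24, 26)])
v25: WRITE d=35  (d history now [(3, 43), (11, 32), (14, 9), (15, 35), (16, 32), (22, 42), (23, 42), (25, 35)])
v26: WRITE d=34  (d history now [(3, 43), (11, 32), (14, 9), (15, 35), (16, 32), (22, 42), (23, 42), (25, 35), (26, 34)])
v27: WRITE d=48  (d history now [(3, 43), (11, 32), (14, 9), (15, 35), (16, 32), (22, 42), (23, 42), (25, 35), (26, 34), (27, 48)])
v28: WRITE e=9  (e history now [(8, 21), (10, 27), (18, 15), (19, 12), (21, 10), (28, 9)])
READ a @v25: history=[(24, 26)] -> pick v24 -> 26
v29: WRITE c=27  (c history now [(1, 31), (5, 37), (7, 44), (9, 18), (29, 27)])

Answer: 31
NONE
31
NONE
NONE
NONE
31
26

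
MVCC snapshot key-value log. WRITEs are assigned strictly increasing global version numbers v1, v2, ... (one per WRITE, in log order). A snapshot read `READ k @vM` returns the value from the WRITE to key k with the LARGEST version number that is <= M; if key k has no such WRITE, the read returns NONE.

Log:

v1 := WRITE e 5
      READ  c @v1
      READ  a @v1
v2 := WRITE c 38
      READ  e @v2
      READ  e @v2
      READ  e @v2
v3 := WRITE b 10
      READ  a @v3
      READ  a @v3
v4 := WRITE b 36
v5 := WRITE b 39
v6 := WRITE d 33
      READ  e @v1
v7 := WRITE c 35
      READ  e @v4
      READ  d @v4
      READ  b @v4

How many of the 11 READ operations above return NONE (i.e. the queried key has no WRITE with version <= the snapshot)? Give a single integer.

v1: WRITE e=5  (e history now [(1, 5)])
READ c @v1: history=[] -> no version <= 1 -> NONE
READ a @v1: history=[] -> no version <= 1 -> NONE
v2: WRITE c=38  (c history now [(2, 38)])
READ e @v2: history=[(1, 5)] -> pick v1 -> 5
READ e @v2: history=[(1, 5)] -> pick v1 -> 5
READ e @v2: history=[(1, 5)] -> pick v1 -> 5
v3: WRITE b=10  (b history now [(3, 10)])
READ a @v3: history=[] -> no version <= 3 -> NONE
READ a @v3: history=[] -> no version <= 3 -> NONE
v4: WRITE b=36  (b history now [(3, 10), (4, 36)])
v5: WRITE b=39  (b history now [(3, 10), (4, 36), (5, 39)])
v6: WRITE d=33  (d history now [(6, 33)])
READ e @v1: history=[(1, 5)] -> pick v1 -> 5
v7: WRITE c=35  (c history now [(2, 38), (7, 35)])
READ e @v4: history=[(1, 5)] -> pick v1 -> 5
READ d @v4: history=[(6, 33)] -> no version <= 4 -> NONE
READ b @v4: history=[(3, 10), (4, 36), (5, 39)] -> pick v4 -> 36
Read results in order: ['NONE', 'NONE', '5', '5', '5', 'NONE', 'NONE', '5', '5', 'NONE', '36']
NONE count = 5

Answer: 5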